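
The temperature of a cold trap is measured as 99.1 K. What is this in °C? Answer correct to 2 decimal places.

In Celsius: 99.1 - 273.15 = -174.0500°C.

-174.05°C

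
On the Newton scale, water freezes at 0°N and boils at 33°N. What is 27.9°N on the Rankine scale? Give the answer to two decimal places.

Linear interpolation between the fixed points: C = (27.9 - 0) × 100 / (33 - 0) = 84.5455°C.
Then 84.5455 × 1.8 + 491.67 = 643.85°R.

643.85°R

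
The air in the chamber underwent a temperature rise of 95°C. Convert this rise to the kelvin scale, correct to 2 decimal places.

95.00 K

Celsius and kelvin degrees are the same size, so the interval is unchanged: 95.00.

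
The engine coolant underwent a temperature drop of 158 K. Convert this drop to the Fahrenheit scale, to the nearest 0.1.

284.4°F

Only the scale ratio 1.8 matters for a change in temperature.
158 × 1.8 = 284.4.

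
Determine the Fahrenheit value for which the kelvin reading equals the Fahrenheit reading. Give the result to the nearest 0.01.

574.59°F

Let F be the Fahrenheit reading. The kelvin reading is K = 5/9·F + 255.372.
Set K = F: 5/9·F + 255.372 = F.
(-4/9)·F = -255.372  ⇒  F = 574.59.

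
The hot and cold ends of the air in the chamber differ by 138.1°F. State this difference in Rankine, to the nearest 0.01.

Fahrenheit and Rankine degrees are the same size, so the interval is unchanged: 138.10.

138.10°R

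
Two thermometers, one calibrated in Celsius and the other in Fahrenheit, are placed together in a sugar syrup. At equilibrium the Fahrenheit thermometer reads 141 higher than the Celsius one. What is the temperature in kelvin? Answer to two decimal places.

Let x be the Celsius reading; then the Fahrenheit reading is 1.8·x + 32.
(1.8·x + 32) - x = 141  ⇒  (0.8)·x = 109  ⇒  x = 136.2500°C.
In kelvin: 136.2500 + 273.15 = 409.40 K.

409.40 K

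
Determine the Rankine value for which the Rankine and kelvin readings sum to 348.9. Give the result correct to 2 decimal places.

224.29°R

Let R be the Rankine reading. The kelvin reading is K = 5/9·R.
Require R + K = 348.9: (14/9)·R = 348.9.
R = (348.9) / (14/9) = 224.29.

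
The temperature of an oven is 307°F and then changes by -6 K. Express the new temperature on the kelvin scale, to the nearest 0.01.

419.93 K

Initial temperature in Celsius: (307 - 32) × 5/9 = 152.7778°C.
The 6 K change is an interval; Kelvin and Celsius degrees are the same size, so ΔC = -6°C.
Final Celsius temperature: 152.7778 - 6.0000 = 146.7778°C.
In kelvin: 146.7778 + 273.15 = 419.93 K.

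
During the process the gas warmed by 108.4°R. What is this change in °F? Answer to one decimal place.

Rankine and Fahrenheit degrees are the same size, so the interval is unchanged: 108.4.

108.4°F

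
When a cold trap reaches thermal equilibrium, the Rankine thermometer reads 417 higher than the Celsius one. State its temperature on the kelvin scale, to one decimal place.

Let x be the Celsius reading; then the Rankine reading is 1.8·x + 491.67.
(1.8·x + 491.67) - x = 417  ⇒  (0.8)·x = -74.67  ⇒  x = -93.3375°C.
In kelvin: -93.3375 + 273.15 = 179.8 K.

179.8 K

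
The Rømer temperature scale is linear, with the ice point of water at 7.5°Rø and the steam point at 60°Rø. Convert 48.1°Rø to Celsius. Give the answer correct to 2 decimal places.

77.33°C

Linear interpolation between the fixed points: C = (48.1 - 7.5) × 100 / (60 - 7.5) = 77.3333°C.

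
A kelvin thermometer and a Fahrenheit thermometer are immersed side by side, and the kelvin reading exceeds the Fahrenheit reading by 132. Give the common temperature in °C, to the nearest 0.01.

136.44°C

Let x be the kelvin reading; then the Fahrenheit reading is 1.8·x - 459.67.
(1.8·x - 459.67) - x = -132  ⇒  (0.8)·x = 327.67  ⇒  x = 409.5875 K.
In Celsius: 409.5875 - 273.15 = 136.44°C.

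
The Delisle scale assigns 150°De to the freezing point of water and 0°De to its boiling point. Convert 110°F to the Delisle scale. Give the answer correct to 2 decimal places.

85.00°De

First in Celsius: (110 - 32) × 5/9 = 43.3333°C.
Linearly onto the Delisle scale: 150 + (43.3333 / 100) × (0 - 150) = 85.00°De.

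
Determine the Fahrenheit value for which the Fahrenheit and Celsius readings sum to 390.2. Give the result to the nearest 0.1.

262.3°F

Let F be the Fahrenheit reading. The Celsius reading is C = 5/9·F - 17.7778.
Require F + C = 390.2: (14/9)·F - 17.7778 = 390.2.
F = (390.2 + 17.7778) / (14/9) = 262.3.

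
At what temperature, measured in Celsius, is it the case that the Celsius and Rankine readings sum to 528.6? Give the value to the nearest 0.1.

Let C be the Celsius reading. The Rankine reading is R = 1.8·C + 491.67.
Require C + R = 528.6: (2.8)·C + 491.67 = 528.6.
C = (528.6 - 491.67) / (2.8) = 13.2.

13.2°C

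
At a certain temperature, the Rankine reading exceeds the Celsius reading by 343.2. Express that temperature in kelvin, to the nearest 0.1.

Let x be the Rankine reading; then the Celsius reading is 5/9·x - 273.15.
(5/9·x - 273.15) - x = -343.2  ⇒  (-4/9)·x = -70.05  ⇒  x = 157.6125°R.
In Celsius: (157.6125 - 491.67) × 5/9 = -185.5875°C.
In kelvin: -185.5875 + 273.15 = 87.6 K.

87.6 K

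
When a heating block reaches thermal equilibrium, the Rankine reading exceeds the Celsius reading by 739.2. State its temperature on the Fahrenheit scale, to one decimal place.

Let x be the Celsius reading; then the Rankine reading is 1.8·x + 491.67.
(1.8·x + 491.67) - x = 739.2  ⇒  (0.8)·x = 247.53  ⇒  x = 309.4125°C.
In Fahrenheit: 309.4125 × 1.8 + 32 = 588.9°F.

588.9°F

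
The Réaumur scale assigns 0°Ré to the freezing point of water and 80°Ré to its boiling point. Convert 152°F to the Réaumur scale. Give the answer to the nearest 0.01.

53.33°Ré

First in Celsius: (152 - 32) × 5/9 = 66.6667°C.
Linearly onto the Réaumur scale: 0 + (66.6667 / 100) × (80 - 0) = 53.33°Ré.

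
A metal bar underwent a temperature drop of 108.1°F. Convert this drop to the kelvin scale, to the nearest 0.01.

An interval of 1°F corresponds to 5/9 K.
108.1 × 5/9 = 60.06.

60.06 K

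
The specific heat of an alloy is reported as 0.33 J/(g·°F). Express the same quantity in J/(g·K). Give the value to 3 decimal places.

The quantity depends on a temperature interval, so only the ratio of degree sizes applies; the offset between the scales is irrelevant.
A change of 1 K is a change of 1.8°F, so per K the value is 0.33 × 1.8 = 0.594.

0.594 J/(g·K)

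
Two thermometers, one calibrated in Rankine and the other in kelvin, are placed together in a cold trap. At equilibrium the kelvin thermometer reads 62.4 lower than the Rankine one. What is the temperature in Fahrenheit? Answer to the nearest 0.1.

-319.3°F

Let x be the Rankine reading; then the kelvin reading is 5/9·x.
(5/9·x) - x = -62.4  ⇒  (-4/9)·x = -62.4  ⇒  x = 140.4000°R.
In Celsius: (140.4 - 491.67) × 5/9 = -195.1500°C.
In Fahrenheit: -195.1500 × 1.8 + 32 = -319.3°F.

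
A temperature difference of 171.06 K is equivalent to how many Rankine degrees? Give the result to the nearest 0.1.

An interval of 1 K corresponds to 1.8°R.
171.06 × 1.8 = 307.9.

307.9°R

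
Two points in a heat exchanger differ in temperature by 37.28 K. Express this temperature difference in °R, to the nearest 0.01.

An interval of 1 K corresponds to 1.8°R.
37.28 × 1.8 = 67.10.

67.10°R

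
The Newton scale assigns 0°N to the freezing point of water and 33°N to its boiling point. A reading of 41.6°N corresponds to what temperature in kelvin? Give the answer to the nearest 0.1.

399.2 K

Linear interpolation between the fixed points: C = (41.6 - 0) × 100 / (33 - 0) = 126.0606°C.
Then 126.0606 + 273.15 = 399.2 K.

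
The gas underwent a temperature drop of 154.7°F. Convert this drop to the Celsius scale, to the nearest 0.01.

85.94°C

Only the scale ratio 5/9 matters for a change in temperature.
154.7 × 5/9 = 85.94.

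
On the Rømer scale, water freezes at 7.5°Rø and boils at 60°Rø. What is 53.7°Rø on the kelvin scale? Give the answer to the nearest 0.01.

Linear interpolation between the fixed points: C = (53.7 - 7.5) × 100 / (60 - 7.5) = 88.0000°C.
Then 88.0000 + 273.15 = 361.15 K.

361.15 K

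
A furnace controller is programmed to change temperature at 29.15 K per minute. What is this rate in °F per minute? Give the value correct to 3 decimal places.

52.470 °F/minute

The quantity depends on a temperature interval, so only the ratio of degree sizes applies; the offset between the scales is irrelevant.
A change of 1 K is a change of 1.8°F, so 29.15 × 1.8 = 52.470.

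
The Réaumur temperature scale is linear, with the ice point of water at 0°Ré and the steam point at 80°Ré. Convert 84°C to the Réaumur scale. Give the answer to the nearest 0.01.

67.20°Ré

Linearly onto the Réaumur scale: 0 + (84.0000 / 100) × (80 - 0) = 67.20°Ré.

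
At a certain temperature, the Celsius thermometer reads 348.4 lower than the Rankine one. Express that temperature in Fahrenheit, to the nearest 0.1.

-290.4°F

Let x be the Rankine reading; then the Celsius reading is 5/9·x - 273.15.
(5/9·x - 273.15) - x = -348.4  ⇒  (-4/9)·x = -75.25  ⇒  x = 169.3125°R.
In Celsius: (169.3125 - 491.67) × 5/9 = -179.0875°C.
In Fahrenheit: -179.0875 × 1.8 + 32 = -290.4°F.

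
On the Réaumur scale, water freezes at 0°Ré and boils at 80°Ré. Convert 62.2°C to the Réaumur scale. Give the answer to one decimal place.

49.8°Ré

Linearly onto the Réaumur scale: 0 + (62.2000 / 100) × (80 - 0) = 49.8°Ré.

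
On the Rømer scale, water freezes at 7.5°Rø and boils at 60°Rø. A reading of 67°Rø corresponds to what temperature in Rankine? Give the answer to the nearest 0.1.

695.7°R

Linear interpolation between the fixed points: C = (67 - 7.5) × 100 / (60 - 7.5) = 113.3333°C.
Then 113.3333 × 1.8 + 491.67 = 695.7°R.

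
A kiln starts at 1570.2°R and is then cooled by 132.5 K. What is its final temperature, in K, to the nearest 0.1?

Initial temperature in Celsius: (1570.2 - 491.67) × 5/9 = 599.1833°C.
The 132.5 K change is an interval; Kelvin and Celsius degrees are the same size, so ΔC = -132.5°C.
Final Celsius temperature: 599.1833 - 132.5000 = 466.6833°C.
In kelvin: 466.6833 + 273.15 = 739.8 K.

739.8 K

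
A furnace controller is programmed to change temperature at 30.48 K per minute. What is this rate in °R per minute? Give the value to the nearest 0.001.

54.864 °R/minute

Since only a temperature interval is involved, the additive offset between the scales drops out.
A change of 1 K is a change of 1.8°R, so 30.48 × 1.8 = 54.864.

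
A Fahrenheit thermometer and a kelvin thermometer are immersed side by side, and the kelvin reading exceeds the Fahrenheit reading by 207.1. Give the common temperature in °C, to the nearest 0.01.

42.56°C

Let x be the Fahrenheit reading; then the kelvin reading is 5/9·x + 255.372.
(5/9·x + 255.372) - x = 207.1  ⇒  (-4/9)·x = -48.2722  ⇒  x = 108.6125°F.
In Celsius: (108.6125 - 32) × 5/9 = 42.56°C.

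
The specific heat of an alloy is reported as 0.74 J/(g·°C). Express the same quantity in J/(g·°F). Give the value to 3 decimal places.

The quantity depends on a temperature interval, so only the ratio of degree sizes applies; the offset between the scales is irrelevant.
A change of 1°F is a change of 5/9°C, so per °F the value is 0.74 × 5/9 = 0.411.

0.411 J/(g·°F)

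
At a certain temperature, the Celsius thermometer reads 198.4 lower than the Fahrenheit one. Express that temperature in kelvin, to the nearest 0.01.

481.15 K

Let x be the Fahrenheit reading; then the Celsius reading is 5/9·x - 17.7778.
(5/9·x - 17.7778) - x = -198.4  ⇒  (-4/9)·x = -180.622  ⇒  x = 406.4000°F.
In Celsius: (406.4 - 32) × 5/9 = 208.0000°C.
In kelvin: 208.0000 + 273.15 = 481.15 K.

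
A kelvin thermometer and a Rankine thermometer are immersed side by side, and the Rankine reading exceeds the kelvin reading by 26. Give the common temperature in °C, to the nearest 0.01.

Let x be the kelvin reading; then the Rankine reading is 1.8·x.
(1.8·x) - x = 26  ⇒  (0.8)·x = 26  ⇒  x = 32.5000 K.
In Celsius: 32.5 - 273.15 = -240.65°C.

-240.65°C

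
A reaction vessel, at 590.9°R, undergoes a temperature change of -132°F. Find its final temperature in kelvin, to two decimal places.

254.94 K

Initial temperature in Celsius: (590.9 - 491.67) × 5/9 = 55.1278°C.
The 132°F change is an interval, so only the factor 5/9 applies: -132 × 5/9 = -73.3333°C.
Final Celsius temperature: 55.1278 - 73.3333 = -18.2056°C.
In kelvin: -18.2056 + 273.15 = 254.94 K.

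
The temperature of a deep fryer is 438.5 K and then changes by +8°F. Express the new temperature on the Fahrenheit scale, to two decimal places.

Initial temperature in Celsius: 438.5 - 273.15 = 165.3500°C.
The 8°F change is an interval, so only the factor 5/9 applies: +8 × 5/9 = +4.4444°C.
Final Celsius temperature: 165.3500 + 4.4444 = 169.7944°C.
In Fahrenheit: 169.7944 × 1.8 + 32 = 337.63°F.

337.63°F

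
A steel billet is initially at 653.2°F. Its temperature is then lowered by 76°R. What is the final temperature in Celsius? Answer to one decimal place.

302.9°C

Initial temperature in Celsius: (653.2 - 32) × 5/9 = 345.1111°C.
The 76°R change is an interval, so only the factor 5/9 applies: -76 × 5/9 = -42.2222°C.
Final Celsius temperature: 345.1111 - 42.2222 = 302.8889°C.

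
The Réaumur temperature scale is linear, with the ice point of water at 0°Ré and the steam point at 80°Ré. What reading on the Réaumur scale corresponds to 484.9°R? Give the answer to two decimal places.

First in Celsius: (484.9 - 491.67) × 5/9 = -3.7611°C.
Linearly onto the Réaumur scale: 0 + (-3.7611 / 100) × (80 - 0) = -3.01°Ré.

-3.01°Ré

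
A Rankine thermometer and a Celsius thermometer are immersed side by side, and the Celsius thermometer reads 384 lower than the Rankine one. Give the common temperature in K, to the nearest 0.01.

138.56 K

Let x be the Rankine reading; then the Celsius reading is 5/9·x - 273.15.
(5/9·x - 273.15) - x = -384  ⇒  (-4/9)·x = -110.85  ⇒  x = 249.4125°R.
In Celsius: (249.4125 - 491.67) × 5/9 = -134.5875°C.
In kelvin: -134.5875 + 273.15 = 138.56 K.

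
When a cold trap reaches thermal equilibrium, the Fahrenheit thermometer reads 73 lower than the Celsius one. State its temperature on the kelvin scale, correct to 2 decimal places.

Let x be the Celsius reading; then the Fahrenheit reading is 1.8·x + 32.
(1.8·x + 32) - x = -73  ⇒  (0.8)·x = -105  ⇒  x = -131.2500°C.
In kelvin: -131.2500 + 273.15 = 141.90 K.

141.90 K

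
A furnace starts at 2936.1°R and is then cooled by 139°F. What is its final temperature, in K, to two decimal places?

Initial temperature in Celsius: (2936.1 - 491.67) × 5/9 = 1358.0167°C.
The 139°F change is an interval, so only the factor 5/9 applies: -139 × 5/9 = -77.2222°C.
Final Celsius temperature: 1358.0167 - 77.2222 = 1280.7944°C.
In kelvin: 1280.7944 + 273.15 = 1553.94 K.

1553.94 K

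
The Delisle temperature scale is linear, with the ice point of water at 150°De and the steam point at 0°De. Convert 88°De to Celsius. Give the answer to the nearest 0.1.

Linear interpolation between the fixed points: C = (88 - 150) × 100 / (0 - 150) = 41.3333°C.

41.3°C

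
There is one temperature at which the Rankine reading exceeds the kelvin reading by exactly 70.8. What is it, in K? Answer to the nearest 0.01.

88.50 K

Let K be the kelvin reading. The Rankine reading is R = 1.8·K.
Require R - K = 70.8: (0.8)·K = 70.8.
K = (70.8) / (0.8) = 88.50.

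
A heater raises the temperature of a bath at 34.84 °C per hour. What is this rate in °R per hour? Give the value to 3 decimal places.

Since only a temperature interval is involved, the additive offset between the scales drops out.
A change of 1°C is a change of 1.8°R, so 34.84 × 1.8 = 62.712.

62.712 °R/hour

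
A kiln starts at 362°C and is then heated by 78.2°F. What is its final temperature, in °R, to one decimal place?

1221.5°R

The 78.2°F change is an interval, so only the factor 5/9 applies: +78.2 × 5/9 = +43.4444°C.
Final Celsius temperature: 362.0000 + 43.4444 = 405.4444°C.
In Rankine: 405.4444 × 1.8 + 491.67 = 1221.5°R.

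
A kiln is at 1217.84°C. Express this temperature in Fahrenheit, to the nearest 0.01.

In Fahrenheit: 1217.8400 × 1.8 + 32 = 2224.11°F.

2224.11°F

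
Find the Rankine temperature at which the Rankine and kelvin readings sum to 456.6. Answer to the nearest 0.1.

Let R be the Rankine reading. The kelvin reading is K = 5/9·R.
Require R + K = 456.6: (14/9)·R = 456.6.
R = (456.6) / (14/9) = 293.5.

293.5°R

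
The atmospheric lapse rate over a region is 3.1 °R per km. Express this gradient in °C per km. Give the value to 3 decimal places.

Since only a temperature interval is involved, the additive offset between the scales drops out.
A change of 1°R is a change of 5/9°C, so 3.1 × 5/9 = 1.722.

1.722 °C/km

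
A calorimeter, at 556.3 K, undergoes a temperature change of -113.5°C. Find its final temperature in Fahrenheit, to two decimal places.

Initial temperature in Celsius: 556.3 - 273.15 = 283.1500°C.
Final Celsius temperature: 283.1500 - 113.5000 = 169.6500°C.
In Fahrenheit: 169.6500 × 1.8 + 32 = 337.37°F.

337.37°F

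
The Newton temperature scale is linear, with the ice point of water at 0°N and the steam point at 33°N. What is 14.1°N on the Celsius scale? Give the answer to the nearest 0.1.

Linear interpolation between the fixed points: C = (14.1 - 0) × 100 / (33 - 0) = 42.7273°C.

42.7°C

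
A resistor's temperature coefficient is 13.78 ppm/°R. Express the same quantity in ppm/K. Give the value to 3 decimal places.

24.804 ppm/K

The quantity depends on a temperature interval, so only the ratio of degree sizes applies; the offset between the scales is irrelevant.
A change of 1 K is a change of 1.8°R, so per K the value is 13.78 × 1.8 = 24.804.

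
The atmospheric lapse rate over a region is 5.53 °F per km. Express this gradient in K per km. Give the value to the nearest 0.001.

3.072 K/km

The quantity depends on a temperature interval, so only the ratio of degree sizes applies; the offset between the scales is irrelevant.
A change of 1°F is a change of 5/9 K, so 5.53 × 5/9 = 3.072.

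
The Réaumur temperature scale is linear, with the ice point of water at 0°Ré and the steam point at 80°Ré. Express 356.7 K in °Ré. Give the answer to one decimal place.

First in Celsius: 356.7 - 273.15 = 83.5500°C.
Linearly onto the Réaumur scale: 0 + (83.5500 / 100) × (80 - 0) = 66.8°Ré.

66.8°Ré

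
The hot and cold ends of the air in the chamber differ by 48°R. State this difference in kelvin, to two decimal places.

Only the scale ratio 5/9 matters for a change in temperature.
48 × 5/9 = 26.67.

26.67 K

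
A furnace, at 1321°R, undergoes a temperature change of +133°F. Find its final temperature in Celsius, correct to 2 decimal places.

Initial temperature in Celsius: (1321 - 491.67) × 5/9 = 460.7389°C.
The 133°F change is an interval, so only the factor 5/9 applies: +133 × 5/9 = +73.8889°C.
Final Celsius temperature: 460.7389 + 73.8889 = 534.6278°C.

534.63°C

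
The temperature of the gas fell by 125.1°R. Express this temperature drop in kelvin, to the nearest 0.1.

For a temperature interval the offset drops out; only the factor 5/9 applies.
125.1 × 5/9 = 69.5.

69.5 K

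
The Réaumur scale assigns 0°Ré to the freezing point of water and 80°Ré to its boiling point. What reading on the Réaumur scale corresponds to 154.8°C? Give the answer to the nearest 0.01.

Linearly onto the Réaumur scale: 0 + (154.8000 / 100) × (80 - 0) = 123.84°Ré.

123.84°Ré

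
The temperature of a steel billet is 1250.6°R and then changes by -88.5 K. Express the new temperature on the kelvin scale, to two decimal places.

606.28 K

Initial temperature in Celsius: (1250.6 - 491.67) × 5/9 = 421.6278°C.
The 88.5 K change is an interval; Kelvin and Celsius degrees are the same size, so ΔC = -88.5°C.
Final Celsius temperature: 421.6278 - 88.5000 = 333.1278°C.
In kelvin: 333.1278 + 273.15 = 606.28 K.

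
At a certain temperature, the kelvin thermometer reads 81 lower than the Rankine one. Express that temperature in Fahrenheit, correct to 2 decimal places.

-277.42°F

Let x be the Rankine reading; then the kelvin reading is 5/9·x.
(5/9·x) - x = -81  ⇒  (-4/9)·x = -81  ⇒  x = 182.2500°R.
In Celsius: (182.25 - 491.67) × 5/9 = -171.9000°C.
In Fahrenheit: -171.9000 × 1.8 + 32 = -277.42°F.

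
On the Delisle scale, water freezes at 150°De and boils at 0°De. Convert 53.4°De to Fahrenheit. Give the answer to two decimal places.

147.92°F

Linear interpolation between the fixed points: C = (53.4 - 150) × 100 / (0 - 150) = 64.4000°C.
Then 64.4000 × 1.8 + 32 = 147.92°F.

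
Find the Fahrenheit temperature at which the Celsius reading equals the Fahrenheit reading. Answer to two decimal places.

Let F be the Fahrenheit reading. The Celsius reading is C = 5/9·F - 17.7778.
Set C = F: 5/9·F - 17.7778 = F.
(-4/9)·F = 17.7778  ⇒  F = -40.00.

-40.00°F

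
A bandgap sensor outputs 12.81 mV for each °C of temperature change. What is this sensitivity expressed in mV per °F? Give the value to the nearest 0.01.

Since only a temperature interval is involved, the additive offset between the scales drops out.
A change of 1°F is a change of 5/9°C, so per °F the value is 12.81 × 5/9 = 7.12.

7.12 mV per °F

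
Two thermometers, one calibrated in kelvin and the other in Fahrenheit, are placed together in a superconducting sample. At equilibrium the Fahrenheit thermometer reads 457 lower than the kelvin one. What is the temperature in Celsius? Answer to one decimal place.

Let x be the kelvin reading; then the Fahrenheit reading is 1.8·x - 459.67.
(1.8·x - 459.67) - x = -457  ⇒  (0.8)·x = 2.67  ⇒  x = 3.3375 K.
In Celsius: 3.3375 - 273.15 = -269.8°C.

-269.8°C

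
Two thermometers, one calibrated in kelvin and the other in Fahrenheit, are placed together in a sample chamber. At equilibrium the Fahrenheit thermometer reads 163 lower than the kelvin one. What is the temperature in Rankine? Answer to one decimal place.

667.5°R

Let x be the kelvin reading; then the Fahrenheit reading is 1.8·x - 459.67.
(1.8·x - 459.67) - x = -163  ⇒  (0.8)·x = 296.67  ⇒  x = 370.8375 K.
In Celsius: 370.8375 - 273.15 = 97.6875°C.
In Rankine: 97.6875 × 1.8 + 491.67 = 667.5°R.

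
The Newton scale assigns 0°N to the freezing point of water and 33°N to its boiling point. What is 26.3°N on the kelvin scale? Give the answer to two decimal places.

352.85 K

Linear interpolation between the fixed points: C = (26.3 - 0) × 100 / (33 - 0) = 79.6970°C.
Then 79.6970 + 273.15 = 352.85 K.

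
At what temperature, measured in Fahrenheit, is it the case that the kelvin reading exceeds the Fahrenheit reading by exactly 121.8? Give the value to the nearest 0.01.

300.54°F

Let F be the Fahrenheit reading. The kelvin reading is K = 5/9·F + 255.372.
Require K - F = 121.8: (-4/9)·F + 255.372 = 121.8.
F = (121.8 - 255.372) / (-4/9) = 300.54.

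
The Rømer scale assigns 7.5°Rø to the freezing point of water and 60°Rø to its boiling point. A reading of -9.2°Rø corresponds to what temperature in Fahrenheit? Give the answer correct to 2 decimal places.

Linear interpolation between the fixed points: C = (-9.2 - 7.5) × 100 / (60 - 7.5) = -31.8095°C.
Then -31.8095 × 1.8 + 32 = -25.26°F.

-25.26°F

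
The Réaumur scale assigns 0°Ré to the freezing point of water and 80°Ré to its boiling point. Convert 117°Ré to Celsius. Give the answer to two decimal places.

Linear interpolation between the fixed points: C = (117 - 0) × 100 / (80 - 0) = 146.2500°C.

146.25°C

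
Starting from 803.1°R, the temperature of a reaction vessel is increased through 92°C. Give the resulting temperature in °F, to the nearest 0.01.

509.03°F

Initial temperature in Celsius: (803.1 - 491.67) × 5/9 = 173.0167°C.
Final Celsius temperature: 173.0167 + 92.0000 = 265.0167°C.
In Fahrenheit: 265.0167 × 1.8 + 32 = 509.03°F.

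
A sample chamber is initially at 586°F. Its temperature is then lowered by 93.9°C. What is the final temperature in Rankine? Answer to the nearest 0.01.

876.65°R

Initial temperature in Celsius: (586 - 32) × 5/9 = 307.7778°C.
Final Celsius temperature: 307.7778 - 93.9000 = 213.8778°C.
In Rankine: 213.8778 × 1.8 + 491.67 = 876.65°R.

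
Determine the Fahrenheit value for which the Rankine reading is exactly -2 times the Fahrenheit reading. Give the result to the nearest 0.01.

-153.22°F

Let F be the Fahrenheit reading. The Rankine reading is R = 1·F + 459.67.
Require R = -2·F: 1·F + 459.67 = -2·F.
(3)·F = -459.67  ⇒  F = -153.22.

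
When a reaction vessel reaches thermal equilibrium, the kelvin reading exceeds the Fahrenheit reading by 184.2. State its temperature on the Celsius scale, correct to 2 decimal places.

Let x be the Fahrenheit reading; then the kelvin reading is 5/9·x + 255.372.
(5/9·x + 255.372) - x = 184.2  ⇒  (-4/9)·x = -71.1722  ⇒  x = 160.1375°F.
In Celsius: (160.1375 - 32) × 5/9 = 71.19°C.

71.19°C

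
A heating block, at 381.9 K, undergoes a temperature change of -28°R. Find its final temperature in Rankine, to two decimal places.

Initial temperature in Celsius: 381.9 - 273.15 = 108.7500°C.
The 28°R change is an interval, so only the factor 5/9 applies: -28 × 5/9 = -15.5556°C.
Final Celsius temperature: 108.7500 - 15.5556 = 93.1944°C.
In Rankine: 93.1944 × 1.8 + 491.67 = 659.42°R.

659.42°R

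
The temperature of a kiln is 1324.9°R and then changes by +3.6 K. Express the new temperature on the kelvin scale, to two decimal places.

Initial temperature in Celsius: (1324.9 - 491.67) × 5/9 = 462.9056°C.
The 3.6 K change is an interval; Kelvin and Celsius degrees are the same size, so ΔC = +3.6°C.
Final Celsius temperature: 462.9056 + 3.6000 = 466.5056°C.
In kelvin: 466.5056 + 273.15 = 739.66 K.

739.66 K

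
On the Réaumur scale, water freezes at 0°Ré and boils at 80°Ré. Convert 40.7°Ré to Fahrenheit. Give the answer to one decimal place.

Linear interpolation between the fixed points: C = (40.7 - 0) × 100 / (80 - 0) = 50.8750°C.
Then 50.8750 × 1.8 + 32 = 123.6°F.

123.6°F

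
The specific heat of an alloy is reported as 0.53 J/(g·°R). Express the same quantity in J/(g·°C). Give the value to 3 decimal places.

The quantity depends on a temperature interval, so only the ratio of degree sizes applies; the offset between the scales is irrelevant.
A change of 1°C is a change of 1.8°R, so per °C the value is 0.53 × 1.8 = 0.954.

0.954 J/(g·°C)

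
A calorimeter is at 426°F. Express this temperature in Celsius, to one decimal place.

In Celsius: (426 - 32) × 5/9 = 218.8889°C.

218.9°C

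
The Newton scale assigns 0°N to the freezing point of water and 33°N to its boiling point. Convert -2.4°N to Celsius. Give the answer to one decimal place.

Linear interpolation between the fixed points: C = (-2.4 - 0) × 100 / (33 - 0) = -7.2727°C.

-7.3°C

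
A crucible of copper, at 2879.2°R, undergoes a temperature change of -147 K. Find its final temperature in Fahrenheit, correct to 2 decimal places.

2154.93°F

Initial temperature in Celsius: (2879.2 - 491.67) × 5/9 = 1326.4056°C.
The 147 K change is an interval; Kelvin and Celsius degrees are the same size, so ΔC = -147°C.
Final Celsius temperature: 1326.4056 - 147.0000 = 1179.4056°C.
In Fahrenheit: 1179.4056 × 1.8 + 32 = 2154.93°F.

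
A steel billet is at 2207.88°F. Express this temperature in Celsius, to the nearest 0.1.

In Celsius: (2207.88 - 32) × 5/9 = 1208.8222°C.

1208.8°C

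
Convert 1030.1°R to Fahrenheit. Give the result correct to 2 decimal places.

In Celsius: (1030.1 - 491.67) × 5/9 = 299.1278°C.
In Fahrenheit: 299.1278 × 1.8 + 32 = 570.43°F.

570.43°F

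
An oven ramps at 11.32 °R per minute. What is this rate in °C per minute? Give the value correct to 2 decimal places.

6.29 °C/minute

Since only a temperature interval is involved, the additive offset between the scales drops out.
A change of 1°R is a change of 5/9°C, so 11.32 × 5/9 = 6.29.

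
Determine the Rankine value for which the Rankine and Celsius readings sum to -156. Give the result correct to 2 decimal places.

75.31°R

Let R be the Rankine reading. The Celsius reading is C = 5/9·R - 273.15.
Require R + C = -156: (14/9)·R - 273.15 = -156.
R = (-156 + 273.15) / (14/9) = 75.31.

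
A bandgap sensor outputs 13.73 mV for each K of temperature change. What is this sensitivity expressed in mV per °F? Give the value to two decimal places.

The quantity depends on a temperature interval, so only the ratio of degree sizes applies; the offset between the scales is irrelevant.
A change of 1°F is a change of 5/9 K, so per °F the value is 13.73 × 5/9 = 7.63.

7.63 mV per °F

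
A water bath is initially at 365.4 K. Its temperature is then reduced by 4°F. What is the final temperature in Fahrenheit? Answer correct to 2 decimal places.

Initial temperature in Celsius: 365.4 - 273.15 = 92.2500°C.
The 4°F change is an interval, so only the factor 5/9 applies: -4 × 5/9 = -2.2222°C.
Final Celsius temperature: 92.2500 - 2.2222 = 90.0278°C.
In Fahrenheit: 90.0278 × 1.8 + 32 = 194.05°F.

194.05°F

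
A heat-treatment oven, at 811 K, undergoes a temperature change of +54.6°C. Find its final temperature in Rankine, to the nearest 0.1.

Initial temperature in Celsius: 811 - 273.15 = 537.8500°C.
Final Celsius temperature: 537.8500 + 54.6000 = 592.4500°C.
In Rankine: 592.4500 × 1.8 + 491.67 = 1558.1°R.

1558.1°R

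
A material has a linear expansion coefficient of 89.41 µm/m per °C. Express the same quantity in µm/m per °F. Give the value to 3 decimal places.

Since only a temperature interval is involved, the additive offset between the scales drops out.
A change of 1°F is a change of 5/9°C, so per °F the value is 89.41 × 5/9 = 49.672.

49.672 µm/m per °F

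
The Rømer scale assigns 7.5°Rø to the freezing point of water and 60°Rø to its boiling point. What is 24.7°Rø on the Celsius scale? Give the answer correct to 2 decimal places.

Linear interpolation between the fixed points: C = (24.7 - 7.5) × 100 / (60 - 7.5) = 32.7619°C.

32.76°C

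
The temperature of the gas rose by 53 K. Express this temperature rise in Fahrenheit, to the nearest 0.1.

95.4°F

Only the scale ratio 1.8 matters for a change in temperature.
53 × 1.8 = 95.4.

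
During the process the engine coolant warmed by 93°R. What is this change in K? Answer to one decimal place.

51.7 K

An interval of 1°R corresponds to 5/9 K.
93 × 5/9 = 51.7.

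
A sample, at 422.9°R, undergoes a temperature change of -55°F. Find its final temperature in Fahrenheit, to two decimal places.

-91.77°F

Initial temperature in Celsius: (422.9 - 491.67) × 5/9 = -38.2056°C.
The 55°F change is an interval, so only the factor 5/9 applies: -55 × 5/9 = -30.5556°C.
Final Celsius temperature: -38.2056 - 30.5556 = -68.7611°C.
In Fahrenheit: -68.7611 × 1.8 + 32 = -91.77°F.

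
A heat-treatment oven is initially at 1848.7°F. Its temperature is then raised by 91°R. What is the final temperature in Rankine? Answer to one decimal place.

Initial temperature in Celsius: (1848.7 - 32) × 5/9 = 1009.2778°C.
The 91°R change is an interval, so only the factor 5/9 applies: +91 × 5/9 = +50.5556°C.
Final Celsius temperature: 1009.2778 + 50.5556 = 1059.8333°C.
In Rankine: 1059.8333 × 1.8 + 491.67 = 2399.4°R.

2399.4°R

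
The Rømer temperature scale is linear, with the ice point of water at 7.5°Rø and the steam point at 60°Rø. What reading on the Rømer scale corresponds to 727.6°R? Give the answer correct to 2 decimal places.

76.31°Rø

First in Celsius: (727.6 - 491.67) × 5/9 = 131.0722°C.
Linearly onto the Rømer scale: 7.5 + (131.0722 / 100) × (60 - 7.5) = 76.31°Rø.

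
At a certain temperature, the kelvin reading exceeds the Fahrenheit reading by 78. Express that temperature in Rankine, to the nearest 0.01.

Let x be the Fahrenheit reading; then the kelvin reading is 5/9·x + 255.372.
(5/9·x + 255.372) - x = 78  ⇒  (-4/9)·x = -177.372  ⇒  x = 399.0875°F.
In Celsius: (399.0875 - 32) × 5/9 = 203.9375°C.
In Rankine: 203.9375 × 1.8 + 491.67 = 858.76°R.

858.76°R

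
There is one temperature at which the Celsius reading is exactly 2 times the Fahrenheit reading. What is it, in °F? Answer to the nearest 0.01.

Let F be the Fahrenheit reading. The Celsius reading is C = 5/9·F - 17.7778.
Require C = 2·F: 5/9·F - 17.7778 = 2·F.
(-13/9)·F = 17.7778  ⇒  F = -12.31.

-12.31°F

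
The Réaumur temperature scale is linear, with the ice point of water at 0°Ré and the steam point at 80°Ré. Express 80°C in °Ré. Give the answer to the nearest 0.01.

Linearly onto the Réaumur scale: 0 + (80.0000 / 100) × (80 - 0) = 64.00°Ré.

64.00°Ré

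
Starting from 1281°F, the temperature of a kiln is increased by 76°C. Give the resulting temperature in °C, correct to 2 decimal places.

Initial temperature in Celsius: (1281 - 32) × 5/9 = 693.8889°C.
Final Celsius temperature: 693.8889 + 76.0000 = 769.8889°C.

769.89°C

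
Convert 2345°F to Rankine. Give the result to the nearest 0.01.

2804.67°R

In Celsius: (2345 - 32) × 5/9 = 1285.0000°C.
In Rankine: 1285.0000 × 1.8 + 491.67 = 2804.67°R.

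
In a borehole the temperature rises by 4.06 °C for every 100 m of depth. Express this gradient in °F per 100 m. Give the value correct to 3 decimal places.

7.308 °F/100 m

The quantity depends on a temperature interval, so only the ratio of degree sizes applies; the offset between the scales is irrelevant.
A change of 1°C is a change of 1.8°F, so 4.06 × 1.8 = 7.308.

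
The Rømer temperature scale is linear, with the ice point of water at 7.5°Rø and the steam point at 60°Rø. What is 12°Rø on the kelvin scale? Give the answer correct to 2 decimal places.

281.72 K

Linear interpolation between the fixed points: C = (12 - 7.5) × 100 / (60 - 7.5) = 8.5714°C.
Then 8.5714 + 273.15 = 281.72 K.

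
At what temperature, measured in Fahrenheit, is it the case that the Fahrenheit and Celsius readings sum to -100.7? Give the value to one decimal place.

-53.3°F

Let F be the Fahrenheit reading. The Celsius reading is C = 5/9·F - 17.7778.
Require F + C = -100.7: (14/9)·F - 17.7778 = -100.7.
F = (-100.7 + 17.7778) / (14/9) = -53.3.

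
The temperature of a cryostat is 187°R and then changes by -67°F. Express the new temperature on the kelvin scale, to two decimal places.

Initial temperature in Celsius: (187 - 491.67) × 5/9 = -169.2611°C.
The 67°F change is an interval, so only the factor 5/9 applies: -67 × 5/9 = -37.2222°C.
Final Celsius temperature: -169.2611 - 37.2222 = -206.4833°C.
In kelvin: -206.4833 + 273.15 = 66.67 K.

66.67 K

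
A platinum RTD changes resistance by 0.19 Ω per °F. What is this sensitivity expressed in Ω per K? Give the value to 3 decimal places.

Since only a temperature interval is involved, the additive offset between the scales drops out.
A change of 1 K is a change of 1.8°F, so per K the value is 0.19 × 1.8 = 0.342.

0.342 Ω per K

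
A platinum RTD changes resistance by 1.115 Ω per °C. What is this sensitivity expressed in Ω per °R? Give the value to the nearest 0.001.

0.619 Ω per °R

The quantity depends on a temperature interval, so only the ratio of degree sizes applies; the offset between the scales is irrelevant.
A change of 1°R is a change of 5/9°C, so per °R the value is 1.115 × 5/9 = 0.619.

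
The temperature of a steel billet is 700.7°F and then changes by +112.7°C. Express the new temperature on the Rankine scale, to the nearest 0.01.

Initial temperature in Celsius: (700.7 - 32) × 5/9 = 371.5000°C.
Final Celsius temperature: 371.5000 + 112.7000 = 484.2000°C.
In Rankine: 484.2000 × 1.8 + 491.67 = 1363.23°R.

1363.23°R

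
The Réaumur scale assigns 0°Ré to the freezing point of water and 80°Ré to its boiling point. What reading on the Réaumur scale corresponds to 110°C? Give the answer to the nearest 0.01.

Linearly onto the Réaumur scale: 0 + (110.0000 / 100) × (80 - 0) = 88.00°Ré.

88.00°Ré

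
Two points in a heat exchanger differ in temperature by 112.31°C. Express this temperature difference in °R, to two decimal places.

202.16°R

Only the scale ratio 1.8 matters for a change in temperature.
112.31 × 1.8 = 202.16.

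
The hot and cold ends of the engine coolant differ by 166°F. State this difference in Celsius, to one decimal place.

For a temperature interval the offset drops out; only the factor 5/9 applies.
166 × 5/9 = 92.2.

92.2°C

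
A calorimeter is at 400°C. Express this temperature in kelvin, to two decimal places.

In kelvin: 400.0000 + 273.15 = 673.15 K.

673.15 K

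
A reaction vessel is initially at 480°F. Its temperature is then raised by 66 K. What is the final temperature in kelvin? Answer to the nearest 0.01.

Initial temperature in Celsius: (480 - 32) × 5/9 = 248.8889°C.
The 66 K change is an interval; Kelvin and Celsius degrees are the same size, so ΔC = +66°C.
Final Celsius temperature: 248.8889 + 66.0000 = 314.8889°C.
In kelvin: 314.8889 + 273.15 = 588.04 K.

588.04 K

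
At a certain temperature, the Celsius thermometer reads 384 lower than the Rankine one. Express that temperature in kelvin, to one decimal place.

138.6 K

Let x be the Rankine reading; then the Celsius reading is 5/9·x - 273.15.
(5/9·x - 273.15) - x = -384  ⇒  (-4/9)·x = -110.85  ⇒  x = 249.4125°R.
In Celsius: (249.4125 - 491.67) × 5/9 = -134.5875°C.
In kelvin: -134.5875 + 273.15 = 138.6 K.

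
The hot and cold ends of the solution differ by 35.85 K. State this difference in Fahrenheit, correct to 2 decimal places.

Only the scale ratio 1.8 matters for a change in temperature.
35.85 × 1.8 = 64.53.

64.53°F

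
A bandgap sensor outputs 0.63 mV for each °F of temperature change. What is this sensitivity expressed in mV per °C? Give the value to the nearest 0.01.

1.13 mV per °C

Since only a temperature interval is involved, the additive offset between the scales drops out.
A change of 1°C is a change of 1.8°F, so per °C the value is 0.63 × 1.8 = 1.13.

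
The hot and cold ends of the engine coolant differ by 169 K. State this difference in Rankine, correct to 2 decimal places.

For a temperature interval the offset drops out; only the factor 1.8 applies.
169 × 1.8 = 304.20.

304.20°R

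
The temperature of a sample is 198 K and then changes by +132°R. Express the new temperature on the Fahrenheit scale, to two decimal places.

28.73°F

Initial temperature in Celsius: 198 - 273.15 = -75.1500°C.
The 132°R change is an interval, so only the factor 5/9 applies: +132 × 5/9 = +73.3333°C.
Final Celsius temperature: -75.1500 + 73.3333 = -1.8167°C.
In Fahrenheit: -1.8167 × 1.8 + 32 = 28.73°F.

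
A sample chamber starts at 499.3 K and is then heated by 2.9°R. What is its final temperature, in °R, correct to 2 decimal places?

901.64°R

Initial temperature in Celsius: 499.3 - 273.15 = 226.1500°C.
The 2.9°R change is an interval, so only the factor 5/9 applies: +2.9 × 5/9 = +1.6111°C.
Final Celsius temperature: 226.1500 + 1.6111 = 227.7611°C.
In Rankine: 227.7611 × 1.8 + 491.67 = 901.64°R.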